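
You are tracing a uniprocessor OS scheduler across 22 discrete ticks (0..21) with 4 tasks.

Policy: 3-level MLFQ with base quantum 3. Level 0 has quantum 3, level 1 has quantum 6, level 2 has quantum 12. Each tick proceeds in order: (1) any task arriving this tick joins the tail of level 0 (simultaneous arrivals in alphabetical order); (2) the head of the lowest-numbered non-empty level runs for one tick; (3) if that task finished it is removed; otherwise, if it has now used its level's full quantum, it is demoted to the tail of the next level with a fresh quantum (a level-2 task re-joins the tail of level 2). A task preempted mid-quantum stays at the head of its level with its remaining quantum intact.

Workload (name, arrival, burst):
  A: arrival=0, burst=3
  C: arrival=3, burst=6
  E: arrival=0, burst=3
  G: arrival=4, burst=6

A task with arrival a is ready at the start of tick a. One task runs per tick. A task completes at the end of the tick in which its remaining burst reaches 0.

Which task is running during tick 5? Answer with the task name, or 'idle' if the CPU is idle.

t=0: L0/L1/L2 = AE/-/- → run A
t=1: L0/L1/L2 = AE/-/- → run A
t=2: L0/L1/L2 = AE/-/- → run A
t=3: L0/L1/L2 = EC/-/- → run E
t=4: L0/L1/L2 = ECG/-/- → run E
t=5: L0/L1/L2 = ECG/-/- → run E
t=6: L0/L1/L2 = CG/-/- → run C
t=7: L0/L1/L2 = CG/-/- → run C
t=8: L0/L1/L2 = CG/-/- → run C
t=9: L0/L1/L2 = G/C/- → run G
t=10: L0/L1/L2 = G/C/- → run G
t=11: L0/L1/L2 = G/C/- → run G
t=12: L0/L1/L2 = -/CG/- → run C
t=13: L0/L1/L2 = -/CG/- → run C
t=14: L0/L1/L2 = -/CG/- → run C
t=15: L0/L1/L2 = -/G/- → run G
t=16: L0/L1/L2 = -/G/- → run G
t=17: L0/L1/L2 = -/G/- → run G
t=18: (idle)
t=19: (idle)
t=20: (idle)
t=21: (idle)

running at tick 5 = E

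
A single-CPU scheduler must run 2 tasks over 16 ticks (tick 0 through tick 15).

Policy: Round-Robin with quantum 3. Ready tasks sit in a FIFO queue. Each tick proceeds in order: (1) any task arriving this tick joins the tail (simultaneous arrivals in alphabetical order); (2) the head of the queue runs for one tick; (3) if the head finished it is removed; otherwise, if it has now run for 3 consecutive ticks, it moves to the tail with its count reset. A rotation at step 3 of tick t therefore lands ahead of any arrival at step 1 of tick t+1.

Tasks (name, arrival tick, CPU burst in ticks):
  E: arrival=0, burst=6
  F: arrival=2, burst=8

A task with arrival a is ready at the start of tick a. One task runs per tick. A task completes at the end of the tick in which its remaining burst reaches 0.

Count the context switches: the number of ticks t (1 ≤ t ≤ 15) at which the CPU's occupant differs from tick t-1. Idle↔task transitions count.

t=0: queue=[E] q_used=0 → run E
t=1: queue=[E] q_used=1 → run E
t=2: queue=[E,F] q_used=2 → run E
t=3: queue=[F,E] q_used=0 → run F
t=4: queue=[F,E] q_used=1 → run F
t=5: queue=[F,E] q_used=2 → run F
t=6: queue=[E,F] q_used=0 → run E
t=7: queue=[E,F] q_used=1 → run E
t=8: queue=[E,F] q_used=2 → run E
t=9: queue=[F] q_used=0 → run F
t=10: queue=[F] q_used=1 → run F
t=11: queue=[F] q_used=2 → run F
t=12: queue=[F] q_used=0 → run F
t=13: queue=[F] q_used=1 → run F
t=14: (idle)
t=15: (idle)

context switches = 4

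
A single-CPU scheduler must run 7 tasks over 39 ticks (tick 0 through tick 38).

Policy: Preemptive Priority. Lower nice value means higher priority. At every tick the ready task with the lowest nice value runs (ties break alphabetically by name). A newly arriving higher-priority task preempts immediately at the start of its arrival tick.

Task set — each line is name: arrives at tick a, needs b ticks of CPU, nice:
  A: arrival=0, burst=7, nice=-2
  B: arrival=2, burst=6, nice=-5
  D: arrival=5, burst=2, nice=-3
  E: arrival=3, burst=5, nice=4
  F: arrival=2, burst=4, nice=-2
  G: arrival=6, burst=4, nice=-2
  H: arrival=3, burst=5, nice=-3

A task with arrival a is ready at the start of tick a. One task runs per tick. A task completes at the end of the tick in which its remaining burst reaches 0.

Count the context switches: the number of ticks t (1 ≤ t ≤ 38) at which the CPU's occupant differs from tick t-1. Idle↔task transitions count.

t=0: ready={A} → run A
t=1: ready={A} → run A
t=2: ready={A,B,F} → run B
t=3: ready={A,B,E,F,H} → run B
t=4: ready={A,B,E,F,H} → run B
t=5: ready={A,B,D,E,F,H} → run B
t=6: ready={A,B,D,E,F,G,H} → run B
t=7: ready={A,B,D,E,F,G,H} → run B
t=8: ready={A,D,E,F,G,H} → run D
t=9: ready={A,D,E,F,G,H} → run D
t=10: ready={A,E,F,G,H} → run H
t=11: ready={A,E,F,G,H} → run H
t=12: ready={A,E,F,G,H} → run H
t=13: ready={A,E,F,G,H} → run H
t=14: ready={A,E,F,G,H} → run H
t=15: ready={A,E,F,G} → run A
t=16: ready={A,E,F,G} → run A
t=17: ready={A,E,F,G} → run A
t=18: ready={A,E,F,G} → run A
t=19: ready={A,E,F,G} → run A
t=20: ready={E,F,G} → run F
t=21: ready={E,F,G} → run F
t=22: ready={E,F,G} → run F
t=23: ready={E,F,G} → run F
t=24: ready={E,G} → run G
t=25: ready={E,G} → run G
t=26: ready={E,G} → run G
t=27: ready={E,G} → run G
t=28: ready={E} → run E
t=29: ready={E} → run E
t=30: ready={E} → run E
t=31: ready={E} → run E
t=32: ready={E} → run E
t=33: (idle)
t=34: (idle)
t=35: (idle)
t=36: (idle)
t=37: (idle)
t=38: (idle)

context switches = 8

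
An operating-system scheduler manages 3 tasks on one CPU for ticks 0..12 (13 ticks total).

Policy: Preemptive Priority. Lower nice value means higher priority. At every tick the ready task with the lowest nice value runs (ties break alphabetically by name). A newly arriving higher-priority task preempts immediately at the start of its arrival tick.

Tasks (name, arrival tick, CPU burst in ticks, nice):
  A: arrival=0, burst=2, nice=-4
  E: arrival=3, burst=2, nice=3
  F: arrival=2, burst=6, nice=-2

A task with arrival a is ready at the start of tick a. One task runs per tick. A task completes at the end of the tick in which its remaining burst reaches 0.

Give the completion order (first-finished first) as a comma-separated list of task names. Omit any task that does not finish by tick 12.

t=0: ready={A} → run A
t=1: ready={A} → run A
t=2: ready={F} → run F
t=3: ready={E,F} → run F
t=4: ready={E,F} → run F
t=5: ready={E,F} → run F
t=6: ready={E,F} → run F
t=7: ready={E,F} → run F
t=8: ready={E} → run E
t=9: ready={E} → run E
t=10: (idle)
t=11: (idle)
t=12: (idle)

completion order = A, F, E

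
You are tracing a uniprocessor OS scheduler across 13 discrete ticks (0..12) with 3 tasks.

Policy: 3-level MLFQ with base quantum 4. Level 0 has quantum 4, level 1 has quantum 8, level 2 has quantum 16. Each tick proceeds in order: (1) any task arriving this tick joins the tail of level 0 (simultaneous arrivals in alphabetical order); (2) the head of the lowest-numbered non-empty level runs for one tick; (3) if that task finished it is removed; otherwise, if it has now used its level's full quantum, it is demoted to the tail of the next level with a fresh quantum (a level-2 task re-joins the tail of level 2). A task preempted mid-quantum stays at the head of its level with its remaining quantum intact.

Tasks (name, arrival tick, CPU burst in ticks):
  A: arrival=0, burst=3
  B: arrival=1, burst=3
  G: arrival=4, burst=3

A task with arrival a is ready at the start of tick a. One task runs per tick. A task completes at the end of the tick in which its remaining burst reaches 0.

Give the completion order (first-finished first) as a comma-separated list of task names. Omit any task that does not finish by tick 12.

completion order = A, B, G

t=0: L0/L1/L2 = A/-/- → run A
t=1: L0/L1/L2 = AB/-/- → run A
t=2: L0/L1/L2 = AB/-/- → run A
t=3: L0/L1/L2 = B/-/- → run B
t=4: L0/L1/L2 = BG/-/- → run B
t=5: L0/L1/L2 = BG/-/- → run B
t=6: L0/L1/L2 = G/-/- → run G
t=7: L0/L1/L2 = G/-/- → run G
t=8: L0/L1/L2 = G/-/- → run G
t=9: (idle)
t=10: (idle)
t=11: (idle)
t=12: (idle)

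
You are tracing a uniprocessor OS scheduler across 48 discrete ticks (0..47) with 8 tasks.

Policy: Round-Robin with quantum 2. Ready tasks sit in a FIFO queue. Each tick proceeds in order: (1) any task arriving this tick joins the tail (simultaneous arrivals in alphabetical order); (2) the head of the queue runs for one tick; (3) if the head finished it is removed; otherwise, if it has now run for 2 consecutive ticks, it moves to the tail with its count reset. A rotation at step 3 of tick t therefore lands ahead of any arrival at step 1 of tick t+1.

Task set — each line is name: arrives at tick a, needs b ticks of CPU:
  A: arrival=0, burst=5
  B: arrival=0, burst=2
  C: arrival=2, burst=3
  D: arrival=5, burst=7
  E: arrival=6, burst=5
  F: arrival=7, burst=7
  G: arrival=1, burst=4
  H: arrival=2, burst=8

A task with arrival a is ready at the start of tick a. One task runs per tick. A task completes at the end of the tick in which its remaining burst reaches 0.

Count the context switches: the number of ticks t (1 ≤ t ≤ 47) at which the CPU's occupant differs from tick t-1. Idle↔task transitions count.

t=0: queue=[A,B] q_used=0 → run A
t=1: queue=[A,B,G] q_used=1 → run A
t=2: queue=[B,G,A,C,H] q_used=0 → run B
t=3: queue=[B,G,A,C,H] q_used=1 → run B
t=4: queue=[G,A,C,H] q_used=0 → run G
t=5: queue=[G,A,C,H,D] q_used=1 → run G
t=6: queue=[A,C,H,D,G,E] q_used=0 → run A
t=7: queue=[A,C,H,D,G,E,F] q_used=1 → run A
t=8: queue=[C,H,D,G,E,F,A] q_used=0 → run C
t=9: queue=[C,H,D,G,E,F,A] q_used=1 → run C
t=10: queue=[H,D,G,E,F,A,C] q_used=0 → run H
t=11: queue=[H,D,G,E,F,A,C] q_used=1 → run H
t=12: queue=[D,G,E,F,A,C,H] q_used=0 → run D
t=13: queue=[D,G,E,F,A,C,H] q_used=1 → run D
t=14: queue=[G,E,F,A,C,H,D] q_used=0 → run G
t=15: queue=[G,E,F,A,C,H,D] q_used=1 → run G
t=16: queue=[E,F,A,C,H,D] q_used=0 → run E
t=17: queue=[E,F,A,C,H,D] q_used=1 → run E
t=18: queue=[F,A,C,H,D,E] q_used=0 → run F
t=19: queue=[F,A,C,H,D,E] q_used=1 → run F
t=20: queue=[A,C,H,D,E,F] q_used=0 → run A
t=21: queue=[C,H,D,E,F] q_used=0 → run C
t=22: queue=[H,D,E,F] q_used=0 → run H
t=23: queue=[H,D,E,F] q_used=1 → run H
t=24: queue=[D,E,F,H] q_used=0 → run D
t=25: queue=[D,E,F,H] q_used=1 → run D
t=26: queue=[E,F,H,D] q_used=0 → run E
t=27: queue=[E,F,H,D] q_used=1 → run E
t=28: queue=[F,H,D,E] q_used=0 → run F
t=29: queue=[F,H,D,E] q_used=1 → run F
t=30: queue=[H,D,E,F] q_used=0 → run H
t=31: queue=[H,D,E,F] q_used=1 → run H
t=32: queue=[D,E,F,H] q_used=0 → run D
t=33: queue=[D,E,F,H] q_used=1 → run D
t=34: queue=[E,F,H,D] q_used=0 → run E
t=35: queue=[F,H,D] q_used=0 → run F
t=36: queue=[F,H,D] q_used=1 → run F
t=37: queue=[H,D,F] q_used=0 → run H
t=38: queue=[H,D,F] q_used=1 → run H
t=39: queue=[D,F] q_used=0 → run D
t=40: queue=[F] q_used=0 → run F
t=41: (idle)
t=42: (idle)
t=43: (idle)
t=44: (idle)
t=45: (idle)
t=46: (idle)
t=47: (idle)

context switches = 23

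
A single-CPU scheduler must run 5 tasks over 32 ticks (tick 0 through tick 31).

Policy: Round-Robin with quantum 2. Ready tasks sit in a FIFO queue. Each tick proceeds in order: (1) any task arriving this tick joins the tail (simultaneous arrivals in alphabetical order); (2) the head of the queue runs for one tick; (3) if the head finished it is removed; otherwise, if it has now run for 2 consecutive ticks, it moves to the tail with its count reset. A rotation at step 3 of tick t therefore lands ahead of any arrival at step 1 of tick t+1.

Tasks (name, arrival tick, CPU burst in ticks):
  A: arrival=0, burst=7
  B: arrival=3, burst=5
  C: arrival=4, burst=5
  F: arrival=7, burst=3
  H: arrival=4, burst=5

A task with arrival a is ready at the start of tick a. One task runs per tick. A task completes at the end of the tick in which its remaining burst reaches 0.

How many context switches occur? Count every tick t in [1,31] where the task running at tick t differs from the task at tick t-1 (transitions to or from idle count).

t=0: queue=[A] q_used=0 → run A
t=1: queue=[A] q_used=1 → run A
t=2: queue=[A] q_used=0 → run A
t=3: queue=[A,B] q_used=1 → run A
t=4: queue=[B,A,C,H] q_used=0 → run B
t=5: queue=[B,A,C,H] q_used=1 → run B
t=6: queue=[A,C,H,B] q_used=0 → run A
t=7: queue=[A,C,H,B,F] q_used=1 → run A
t=8: queue=[C,H,B,F,A] q_used=0 → run C
t=9: queue=[C,H,B,F,A] q_used=1 → run C
t=10: queue=[H,B,F,A,C] q_used=0 → run H
t=11: queue=[H,B,F,A,C] q_used=1 → run H
t=12: queue=[B,F,A,C,H] q_used=0 → run B
t=13: queue=[B,F,A,C,H] q_used=1 → run B
t=14: queue=[F,A,C,H,B] q_used=0 → run F
t=15: queue=[F,A,C,H,B] q_used=1 → run F
t=16: queue=[A,C,H,B,F] q_used=0 → run A
t=17: queue=[C,H,B,F] q_used=0 → run C
t=18: queue=[C,H,B,F] q_used=1 → run C
t=19: queue=[H,B,F,C] q_used=0 → run H
t=20: queue=[H,B,F,C] q_used=1 → run H
t=21: queue=[B,F,C,H] q_used=0 → run B
t=22: queue=[F,C,H] q_used=0 → run F
t=23: queue=[C,H] q_used=0 → run C
t=24: queue=[H] q_used=0 → run H
t=25: (idle)
t=26: (idle)
t=27: (idle)
t=28: (idle)
t=29: (idle)
t=30: (idle)
t=31: (idle)

context switches = 14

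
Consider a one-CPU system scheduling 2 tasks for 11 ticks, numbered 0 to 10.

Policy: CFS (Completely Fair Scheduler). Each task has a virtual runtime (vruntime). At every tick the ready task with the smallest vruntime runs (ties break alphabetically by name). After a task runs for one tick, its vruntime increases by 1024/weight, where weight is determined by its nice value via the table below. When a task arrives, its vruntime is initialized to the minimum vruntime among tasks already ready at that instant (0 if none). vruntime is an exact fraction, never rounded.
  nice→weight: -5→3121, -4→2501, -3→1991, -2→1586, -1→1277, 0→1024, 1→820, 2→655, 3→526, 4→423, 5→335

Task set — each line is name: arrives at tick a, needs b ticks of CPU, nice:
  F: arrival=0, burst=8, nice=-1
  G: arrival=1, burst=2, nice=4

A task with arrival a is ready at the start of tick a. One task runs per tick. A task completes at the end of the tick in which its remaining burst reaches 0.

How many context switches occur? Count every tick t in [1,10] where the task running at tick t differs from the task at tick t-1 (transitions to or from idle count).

context switches = 5

t=0: vr[F=0] → run F
t=1: vr[F=1024/1277 G=1024/1277] → run F
t=2: vr[F=2048/1277 G=1024/1277] → run G
t=3: vr[F=2048/1277 G=1740800/540171] → run F
t=4: vr[F=3072/1277 G=1740800/540171] → run F
t=5: vr[F=4096/1277 G=1740800/540171] → run F
t=6: vr[F=5120/1277 G=1740800/540171] → run G
t=7: vr[F=5120/1277] → run F
t=8: vr[F=6144/1277] → run F
t=9: vr[F=7168/1277] → run F
t=10: (idle)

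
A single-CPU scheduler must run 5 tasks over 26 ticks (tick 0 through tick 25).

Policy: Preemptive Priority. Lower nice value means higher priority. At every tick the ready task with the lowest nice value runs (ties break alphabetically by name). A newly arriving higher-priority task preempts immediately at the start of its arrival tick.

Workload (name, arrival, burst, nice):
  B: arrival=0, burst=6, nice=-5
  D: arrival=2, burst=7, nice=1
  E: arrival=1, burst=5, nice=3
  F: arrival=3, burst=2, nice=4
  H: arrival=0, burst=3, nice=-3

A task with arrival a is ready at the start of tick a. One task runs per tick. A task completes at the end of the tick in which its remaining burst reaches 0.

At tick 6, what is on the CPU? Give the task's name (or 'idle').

running at tick 6 = H

t=0: ready={B,H} → run B
t=1: ready={B,E,H} → run B
t=2: ready={B,D,E,H} → run B
t=3: ready={B,D,E,F,H} → run B
t=4: ready={B,D,E,F,H} → run B
t=5: ready={B,D,E,F,H} → run B
t=6: ready={D,E,F,H} → run H
t=7: ready={D,E,F,H} → run H
t=8: ready={D,E,F,H} → run H
t=9: ready={D,E,F} → run D
t=10: ready={D,E,F} → run D
t=11: ready={D,E,F} → run D
t=12: ready={D,E,F} → run D
t=13: ready={D,E,F} → run D
t=14: ready={D,E,F} → run D
t=15: ready={D,E,F} → run D
t=16: ready={E,F} → run E
t=17: ready={E,F} → run E
t=18: ready={E,F} → run E
t=19: ready={E,F} → run E
t=20: ready={E,F} → run E
t=21: ready={F} → run F
t=22: ready={F} → run F
t=23: (idle)
t=24: (idle)
t=25: (idle)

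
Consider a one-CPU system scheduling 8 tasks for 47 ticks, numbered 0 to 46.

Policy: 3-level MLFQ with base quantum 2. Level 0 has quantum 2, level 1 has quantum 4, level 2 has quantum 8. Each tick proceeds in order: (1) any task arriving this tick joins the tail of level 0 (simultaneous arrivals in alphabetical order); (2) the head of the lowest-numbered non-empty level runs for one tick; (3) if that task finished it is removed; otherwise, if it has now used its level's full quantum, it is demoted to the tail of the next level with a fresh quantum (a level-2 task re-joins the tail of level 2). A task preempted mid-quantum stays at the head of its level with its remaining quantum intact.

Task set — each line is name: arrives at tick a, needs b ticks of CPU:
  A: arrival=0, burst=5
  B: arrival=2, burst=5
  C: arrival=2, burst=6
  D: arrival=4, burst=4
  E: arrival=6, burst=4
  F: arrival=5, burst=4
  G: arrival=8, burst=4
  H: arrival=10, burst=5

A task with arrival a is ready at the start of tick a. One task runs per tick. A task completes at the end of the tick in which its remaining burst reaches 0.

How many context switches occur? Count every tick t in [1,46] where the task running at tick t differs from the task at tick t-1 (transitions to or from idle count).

context switches = 16

t=0: L0/L1/L2 = A/-/- → run A
t=1: L0/L1/L2 = A/-/- → run A
t=2: L0/L1/L2 = BC/A/- → run B
t=3: L0/L1/L2 = BC/A/- → run B
t=4: L0/L1/L2 = CD/AB/- → run C
t=5: L0/L1/L2 = CDF/AB/- → run C
t=6: L0/L1/L2 = DFE/ABC/- → run D
t=7: L0/L1/L2 = DFE/ABC/- → run D
t=8: L0/L1/L2 = FEG/ABCD/- → run F
t=9: L0/L1/L2 = FEG/ABCD/- → run F
t=10: L0/L1/L2 = EGH/ABCDF/- → run E
t=11: L0/L1/L2 = EGH/ABCDF/- → run E
t=12: L0/L1/L2 = GH/ABCDFE/- → run G
t=13: L0/L1/L2 = GH/ABCDFE/- → run G
t=14: L0/L1/L2 = H/ABCDFEG/- → run H
t=15: L0/L1/L2 = H/ABCDFEG/- → run H
t=16: L0/L1/L2 = -/ABCDFEGH/- → run A
t=17: L0/L1/L2 = -/ABCDFEGH/- → run A
t=18: L0/L1/L2 = -/ABCDFEGH/- → run A
t=19: L0/L1/L2 = -/BCDFEGH/- → run B
t=20: L0/L1/L2 = -/BCDFEGH/- → run B
t=21: L0/L1/L2 = -/BCDFEGH/- → run B
t=22: L0/L1/L2 = -/CDFEGH/- → run C
t=23: L0/L1/L2 = -/CDFEGH/- → run C
t=24: L0/L1/L2 = -/CDFEGH/- → run C
t=25: L0/L1/L2 = -/CDFEGH/- → run C
t=26: L0/L1/L2 = -/DFEGH/- → run D
t=27: L0/L1/L2 = -/DFEGH/- → run D
t=28: L0/L1/L2 = -/FEGH/- → run F
t=29: L0/L1/L2 = -/FEGH/- → run F
t=30: L0/L1/L2 = -/EGH/- → run E
t=31: L0/L1/L2 = -/EGH/- → run E
t=32: L0/L1/L2 = -/GH/- → run G
t=33: L0/L1/L2 = -/GH/- → run G
t=34: L0/L1/L2 = -/H/- → run H
t=35: L0/L1/L2 = -/H/- → run H
t=36: L0/L1/L2 = -/H/- → run H
t=37: (idle)
t=38: (idle)
t=39: (idle)
t=40: (idle)
t=41: (idle)
t=42: (idle)
t=43: (idle)
t=44: (idle)
t=45: (idle)
t=46: (idle)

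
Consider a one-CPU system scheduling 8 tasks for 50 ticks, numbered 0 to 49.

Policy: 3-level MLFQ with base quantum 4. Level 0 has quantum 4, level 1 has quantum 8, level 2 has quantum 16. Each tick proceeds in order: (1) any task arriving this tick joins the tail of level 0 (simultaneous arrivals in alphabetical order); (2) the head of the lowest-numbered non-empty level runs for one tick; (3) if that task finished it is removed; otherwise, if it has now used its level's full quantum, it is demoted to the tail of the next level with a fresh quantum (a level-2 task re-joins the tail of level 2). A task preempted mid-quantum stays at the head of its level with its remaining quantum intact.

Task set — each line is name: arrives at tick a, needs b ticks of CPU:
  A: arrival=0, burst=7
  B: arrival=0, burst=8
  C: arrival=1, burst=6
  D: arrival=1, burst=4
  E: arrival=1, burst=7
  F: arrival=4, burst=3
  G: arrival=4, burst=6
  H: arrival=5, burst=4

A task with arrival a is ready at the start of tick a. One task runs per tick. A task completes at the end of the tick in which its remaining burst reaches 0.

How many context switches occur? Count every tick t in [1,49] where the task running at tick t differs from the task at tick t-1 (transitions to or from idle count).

context switches = 13

t=0: L0/L1/L2 = AB/-/- → run A
t=1: L0/L1/L2 = ABCDE/-/- → run A
t=2: L0/L1/L2 = ABCDE/-/- → run A
t=3: L0/L1/L2 = ABCDE/-/- → run A
t=4: L0/L1/L2 = BCDEFG/A/- → run B
t=5: L0/L1/L2 = BCDEFGH/A/- → run B
t=6: L0/L1/L2 = BCDEFGH/A/- → run B
t=7: L0/L1/L2 = BCDEFGH/A/- → run B
t=8: L0/L1/L2 = CDEFGH/AB/- → run C
t=9: L0/L1/L2 = CDEFGH/AB/- → run C
t=10: L0/L1/L2 = CDEFGH/AB/- → run C
t=11: L0/L1/L2 = CDEFGH/AB/- → run C
t=12: L0/L1/L2 = DEFGH/ABC/- → run D
t=13: L0/L1/L2 = DEFGH/ABC/- → run D
t=14: L0/L1/L2 = DEFGH/ABC/- → run D
t=15: L0/L1/L2 = DEFGH/ABC/- → run D
t=16: L0/L1/L2 = EFGH/ABC/- → run E
t=17: L0/L1/L2 = EFGH/ABC/- → run E
t=18: L0/L1/L2 = EFGH/ABC/- → run E
t=19: L0/L1/L2 = EFGH/ABC/- → run E
t=20: L0/L1/L2 = FGH/ABCE/- → run F
t=21: L0/L1/L2 = FGH/ABCE/- → run F
t=22: L0/L1/L2 = FGH/ABCE/- → run F
t=23: L0/L1/L2 = GH/ABCE/- → run G
t=24: L0/L1/L2 = GH/ABCE/- → run G
t=25: L0/L1/L2 = GH/ABCE/- → run G
t=26: L0/L1/L2 = GH/ABCE/- → run G
t=27: L0/L1/L2 = H/ABCEG/- → run H
t=28: L0/L1/L2 = H/ABCEG/- → run H
t=29: L0/L1/L2 = H/ABCEG/- → run H
t=30: L0/L1/L2 = H/ABCEG/- → run H
t=31: L0/L1/L2 = -/ABCEG/- → run A
t=32: L0/L1/L2 = -/ABCEG/- → run A
t=33: L0/L1/L2 = -/ABCEG/- → run A
t=34: L0/L1/L2 = -/BCEG/- → run B
t=35: L0/L1/L2 = -/BCEG/- → run B
t=36: L0/L1/L2 = -/BCEG/- → run B
t=37: L0/L1/L2 = -/BCEG/- → run B
t=38: L0/L1/L2 = -/CEG/- → run C
t=39: L0/L1/L2 = -/CEG/- → run C
t=40: L0/L1/L2 = -/EG/- → run E
t=41: L0/L1/L2 = -/EG/- → run E
t=42: L0/L1/L2 = -/EG/- → run E
t=43: L0/L1/L2 = -/G/- → run G
t=44: L0/L1/L2 = -/G/- → run G
t=45: (idle)
t=46: (idle)
t=47: (idle)
t=48: (idle)
t=49: (idle)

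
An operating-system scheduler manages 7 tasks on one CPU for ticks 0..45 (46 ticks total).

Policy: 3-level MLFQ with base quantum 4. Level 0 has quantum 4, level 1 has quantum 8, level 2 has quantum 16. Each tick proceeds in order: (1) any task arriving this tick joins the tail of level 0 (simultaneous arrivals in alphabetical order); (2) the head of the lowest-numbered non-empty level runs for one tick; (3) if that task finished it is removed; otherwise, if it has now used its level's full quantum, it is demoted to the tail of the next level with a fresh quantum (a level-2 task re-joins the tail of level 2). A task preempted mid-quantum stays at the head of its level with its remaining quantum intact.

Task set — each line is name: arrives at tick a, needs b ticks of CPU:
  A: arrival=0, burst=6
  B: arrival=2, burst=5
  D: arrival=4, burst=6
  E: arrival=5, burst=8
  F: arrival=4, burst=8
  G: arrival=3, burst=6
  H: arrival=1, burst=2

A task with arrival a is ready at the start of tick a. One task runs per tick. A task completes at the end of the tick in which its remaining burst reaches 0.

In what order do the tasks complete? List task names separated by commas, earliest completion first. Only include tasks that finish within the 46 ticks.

completion order = H, A, B, G, D, F, E

t=0: L0/L1/L2 = A/-/- → run A
t=1: L0/L1/L2 = AH/-/- → run A
t=2: L0/L1/L2 = AHB/-/- → run A
t=3: L0/L1/L2 = AHBG/-/- → run A
t=4: L0/L1/L2 = HBGDF/A/- → run H
t=5: L0/L1/L2 = HBGDFE/A/- → run H
t=6: L0/L1/L2 = BGDFE/A/- → run B
t=7: L0/L1/L2 = BGDFE/A/- → run B
t=8: L0/L1/L2 = BGDFE/A/- → run B
t=9: L0/L1/L2 = BGDFE/A/- → run B
t=10: L0/L1/L2 = GDFE/AB/- → run G
t=11: L0/L1/L2 = GDFE/AB/- → run G
t=12: L0/L1/L2 = GDFE/AB/- → run G
t=13: L0/L1/L2 = GDFE/AB/- → run G
t=14: L0/L1/L2 = DFE/ABG/- → run D
t=15: L0/L1/L2 = DFE/ABG/- → run D
t=16: L0/L1/L2 = DFE/ABG/- → run D
t=17: L0/L1/L2 = DFE/ABG/- → run D
t=18: L0/L1/L2 = FE/ABGD/- → run F
t=19: L0/L1/L2 = FE/ABGD/- → run F
t=20: L0/L1/L2 = FE/ABGD/- → run F
t=21: L0/L1/L2 = FE/ABGD/- → run F
t=22: L0/L1/L2 = E/ABGDF/- → run E
t=23: L0/L1/L2 = E/ABGDF/- → run E
t=24: L0/L1/L2 = E/ABGDF/- → run E
t=25: L0/L1/L2 = E/ABGDF/- → run E
t=26: L0/L1/L2 = -/ABGDFE/- → run A
t=27: L0/L1/L2 = -/ABGDFE/- → run A
t=28: L0/L1/L2 = -/BGDFE/- → run B
t=29: L0/L1/L2 = -/GDFE/- → run G
t=30: L0/L1/L2 = -/GDFE/- → run G
t=31: L0/L1/L2 = -/DFE/- → run D
t=32: L0/L1/L2 = -/DFE/- → run D
t=33: L0/L1/L2 = -/FE/- → run F
t=34: L0/L1/L2 = -/FE/- → run F
t=35: L0/L1/L2 = -/FE/- → run F
t=36: L0/L1/L2 = -/FE/- → run F
t=37: L0/L1/L2 = -/E/- → run E
t=38: L0/L1/L2 = -/E/- → run E
t=39: L0/L1/L2 = -/E/- → run E
t=40: L0/L1/L2 = -/E/- → run E
t=41: (idle)
t=42: (idle)
t=43: (idle)
t=44: (idle)
t=45: (idle)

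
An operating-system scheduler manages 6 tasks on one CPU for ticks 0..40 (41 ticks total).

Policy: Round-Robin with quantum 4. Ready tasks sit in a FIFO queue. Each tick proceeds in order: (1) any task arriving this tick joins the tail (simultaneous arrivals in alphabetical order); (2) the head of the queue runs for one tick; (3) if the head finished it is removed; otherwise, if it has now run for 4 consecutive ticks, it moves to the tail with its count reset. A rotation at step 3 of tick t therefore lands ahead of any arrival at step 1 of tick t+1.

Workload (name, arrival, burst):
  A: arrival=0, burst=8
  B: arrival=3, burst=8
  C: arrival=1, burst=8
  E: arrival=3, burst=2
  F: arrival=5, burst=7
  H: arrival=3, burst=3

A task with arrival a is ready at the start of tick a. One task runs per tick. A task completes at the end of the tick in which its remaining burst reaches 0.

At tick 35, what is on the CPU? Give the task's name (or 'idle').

running at tick 35 = F

t=0: queue=[A] q_used=0 → run A
t=1: queue=[A,C] q_used=1 → run A
t=2: queue=[A,C] q_used=2 → run A
t=3: queue=[A,C,B,E,H] q_used=3 → run A
t=4: queue=[C,B,E,H,A] q_used=0 → run C
t=5: queue=[C,B,E,H,A,F] q_used=1 → run C
t=6: queue=[C,B,E,H,A,F] q_used=2 → run C
t=7: queue=[C,B,E,H,A,F] q_used=3 → run C
t=8: queue=[B,E,H,A,F,C] q_used=0 → run B
t=9: queue=[B,E,H,A,F,C] q_used=1 → run B
t=10: queue=[B,E,H,A,F,C] q_used=2 → run B
t=11: queue=[B,E,H,A,F,C] q_used=3 → run B
t=12: queue=[E,H,A,F,C,B] q_used=0 → run E
t=13: queue=[E,H,A,F,C,B] q_used=1 → run E
t=14: queue=[H,A,F,C,B] q_used=0 → run H
t=15: queue=[H,A,F,C,B] q_used=1 → run H
t=16: queue=[H,A,F,C,B] q_used=2 → run H
t=17: queue=[A,F,C,B] q_used=0 → run A
t=18: queue=[A,F,C,B] q_used=1 → run A
t=19: queue=[A,F,C,B] q_used=2 → run A
t=20: queue=[A,F,C,B] q_used=3 → run A
t=21: queue=[F,C,B] q_used=0 → run F
t=22: queue=[F,C,B] q_used=1 → run F
t=23: queue=[F,C,B] q_used=2 → run F
t=24: queue=[F,C,B] q_used=3 → run F
t=25: queue=[C,B,F] q_used=0 → run C
t=26: queue=[C,B,F] q_used=1 → run C
t=27: queue=[C,B,F] q_used=2 → run C
t=28: queue=[C,B,F] q_used=3 → run C
t=29: queue=[B,F] q_used=0 → run B
t=30: queue=[B,F] q_used=1 → run B
t=31: queue=[B,F] q_used=2 → run B
t=32: queue=[B,F] q_used=3 → run B
t=33: queue=[F] q_used=0 → run F
t=34: queue=[F] q_used=1 → run F
t=35: queue=[F] q_used=2 → run F
t=36: (idle)
t=37: (idle)
t=38: (idle)
t=39: (idle)
t=40: (idle)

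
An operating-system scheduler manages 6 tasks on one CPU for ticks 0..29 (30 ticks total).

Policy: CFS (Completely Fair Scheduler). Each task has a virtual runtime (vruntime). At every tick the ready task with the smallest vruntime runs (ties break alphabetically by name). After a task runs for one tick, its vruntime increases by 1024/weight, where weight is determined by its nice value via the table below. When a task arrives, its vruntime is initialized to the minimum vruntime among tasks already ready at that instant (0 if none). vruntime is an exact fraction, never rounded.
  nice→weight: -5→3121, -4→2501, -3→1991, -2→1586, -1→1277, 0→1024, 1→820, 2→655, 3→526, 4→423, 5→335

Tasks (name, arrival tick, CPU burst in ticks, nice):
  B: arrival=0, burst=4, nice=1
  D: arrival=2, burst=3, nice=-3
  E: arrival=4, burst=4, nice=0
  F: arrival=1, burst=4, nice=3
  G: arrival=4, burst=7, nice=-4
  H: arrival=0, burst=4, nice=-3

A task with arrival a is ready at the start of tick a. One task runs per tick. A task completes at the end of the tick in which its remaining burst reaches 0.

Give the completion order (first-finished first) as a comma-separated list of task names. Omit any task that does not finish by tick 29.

t=0: vr[B=0 H=0] → run B
t=1: vr[B=256/205 F=0 H=0] → run F
t=2: vr[B=256/205 D=0 F=512/263 H=0] → run D
t=3: vr[B=256/205 D=1024/1991 F=512/263 H=0] → run H
t=4: vr[B=256/205 D=1024/1991 E=1024/1991 F=512/263 G=1024/1991 H=1024/1991] → run D
t=5: vr[B=256/205 D=2048/1991 E=1024/1991 F=512/263 G=1024/1991 H=1024/1991] → run E
t=6: vr[B=256/205 D=2048/1991 E=3015/1991 F=512/263 G=1024/1991 H=1024/1991] → run G
t=7: vr[B=256/205 D=2048/1991 E=3015/1991 F=512/263 G=4599808/4979491 H=1024/1991] → run H
t=8: vr[B=256/205 D=2048/1991 E=3015/1991 F=512/263 G=4599808/4979491 H=2048/1991] → run G
t=9: vr[B=256/205 D=2048/1991 E=3015/1991 F=512/263 G=6638592/4979491 H=2048/1991] → run D
t=10: vr[B=256/205 E=3015/1991 F=512/263 G=6638592/4979491 H=2048/1991] → run H
t=11: vr[B=256/205 E=3015/1991 F=512/263 G=6638592/4979491 H=3072/1991] → run B
t=12: vr[B=512/205 E=3015/1991 F=512/263 G=6638592/4979491 H=3072/1991] → run G
t=13: vr[B=512/205 E=3015/1991 F=512/263 G=8677376/4979491 H=3072/1991] → run E
t=14: vr[B=512/205 E=5006/1991 F=512/263 G=8677376/4979491 H=3072/1991] → run H
t=15: vr[B=512/205 E=5006/1991 F=512/263 G=8677376/4979491] → run G
t=16: vr[B=512/205 E=5006/1991 F=512/263 G=10716160/4979491] → run F
t=17: vr[B=512/205 E=5006/1991 F=1024/263 G=10716160/4979491] → run G
t=18: vr[B=512/205 E=5006/1991 F=1024/263 G=12754944/4979491] → run B
t=19: vr[B=768/205 E=5006/1991 F=1024/263 G=12754944/4979491] → run E
t=20: vr[B=768/205 E=6997/1991 F=1024/263 G=12754944/4979491] → run G
t=21: vr[B=768/205 E=6997/1991 F=1024/263 G=14793728/4979491] → run G
t=22: vr[B=768/205 E=6997/1991 F=1024/263] → run E
t=23: vr[B=768/205 F=1024/263] → run B
t=24: vr[F=1024/263] → run F
t=25: vr[F=1536/263] → run F
t=26: (idle)
t=27: (idle)
t=28: (idle)
t=29: (idle)

completion order = D, H, G, E, B, F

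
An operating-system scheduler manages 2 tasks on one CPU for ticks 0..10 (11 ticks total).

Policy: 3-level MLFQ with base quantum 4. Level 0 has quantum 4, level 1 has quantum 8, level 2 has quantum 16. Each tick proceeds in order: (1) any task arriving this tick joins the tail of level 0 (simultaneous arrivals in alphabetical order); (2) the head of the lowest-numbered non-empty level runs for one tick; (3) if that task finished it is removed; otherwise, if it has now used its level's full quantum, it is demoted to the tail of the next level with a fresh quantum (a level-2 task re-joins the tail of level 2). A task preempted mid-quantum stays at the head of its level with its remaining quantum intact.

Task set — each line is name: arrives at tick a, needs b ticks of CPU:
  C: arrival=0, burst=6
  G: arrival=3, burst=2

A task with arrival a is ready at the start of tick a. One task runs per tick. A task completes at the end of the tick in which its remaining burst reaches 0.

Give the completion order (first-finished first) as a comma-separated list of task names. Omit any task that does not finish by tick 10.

t=0: L0/L1/L2 = C/-/- → run C
t=1: L0/L1/L2 = C/-/- → run C
t=2: L0/L1/L2 = C/-/- → run C
t=3: L0/L1/L2 = CG/-/- → run C
t=4: L0/L1/L2 = G/C/- → run G
t=5: L0/L1/L2 = G/C/- → run G
t=6: L0/L1/L2 = -/C/- → run C
t=7: L0/L1/L2 = -/C/- → run C
t=8: (idle)
t=9: (idle)
t=10: (idle)

completion order = G, C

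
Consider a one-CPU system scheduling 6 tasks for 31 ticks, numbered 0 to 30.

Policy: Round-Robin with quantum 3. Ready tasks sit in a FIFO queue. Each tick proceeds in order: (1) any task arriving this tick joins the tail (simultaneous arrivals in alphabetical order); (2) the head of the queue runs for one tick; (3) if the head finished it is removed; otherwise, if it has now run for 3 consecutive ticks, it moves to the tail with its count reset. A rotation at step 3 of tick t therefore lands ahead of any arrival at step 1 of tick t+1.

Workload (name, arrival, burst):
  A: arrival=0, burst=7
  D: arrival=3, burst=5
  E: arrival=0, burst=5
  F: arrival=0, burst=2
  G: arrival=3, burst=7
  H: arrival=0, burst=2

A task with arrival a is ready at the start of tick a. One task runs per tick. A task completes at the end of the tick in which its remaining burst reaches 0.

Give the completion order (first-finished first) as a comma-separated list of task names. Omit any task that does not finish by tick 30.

t=0: queue=[A,E,F,H] q_used=0 → run A
t=1: queue=[A,E,F,H] q_used=1 → run A
t=2: queue=[A,E,F,H] q_used=2 → run A
t=3: queue=[E,F,H,A,D,G] q_used=0 → run E
t=4: queue=[E,F,H,A,D,G] q_used=1 → run E
t=5: queue=[E,F,H,A,D,G] q_used=2 → run E
t=6: queue=[F,H,A,D,G,E] q_used=0 → run F
t=7: queue=[F,H,A,D,G,E] q_used=1 → run F
t=8: queue=[H,A,D,G,E] q_used=0 → run H
t=9: queue=[H,A,D,G,E] q_used=1 → run H
t=10: queue=[A,D,G,E] q_used=0 → run A
t=11: queue=[A,D,G,E] q_used=1 → run A
t=12: queue=[A,D,G,E] q_used=2 → run A
t=13: queue=[D,G,E,A] q_used=0 → run D
t=14: queue=[D,G,E,A] q_used=1 → run D
t=15: queue=[D,G,E,A] q_used=2 → run D
t=16: queue=[G,E,A,D] q_used=0 → run G
t=17: queue=[G,E,A,D] q_used=1 → run G
t=18: queue=[G,E,A,D] q_used=2 → run G
t=19: queue=[E,A,D,G] q_used=0 → run E
t=20: queue=[E,A,D,G] q_used=1 → run E
t=21: queue=[A,D,G] q_used=0 → run A
t=22: queue=[D,G] q_used=0 → run D
t=23: queue=[D,G] q_used=1 → run D
t=24: queue=[G] q_used=0 → run G
t=25: queue=[G] q_used=1 → run G
t=26: queue=[G] q_used=2 → run G
t=27: queue=[G] q_used=0 → run G
t=28: (idle)
t=29: (idle)
t=30: (idle)

completion order = F, H, E, A, D, G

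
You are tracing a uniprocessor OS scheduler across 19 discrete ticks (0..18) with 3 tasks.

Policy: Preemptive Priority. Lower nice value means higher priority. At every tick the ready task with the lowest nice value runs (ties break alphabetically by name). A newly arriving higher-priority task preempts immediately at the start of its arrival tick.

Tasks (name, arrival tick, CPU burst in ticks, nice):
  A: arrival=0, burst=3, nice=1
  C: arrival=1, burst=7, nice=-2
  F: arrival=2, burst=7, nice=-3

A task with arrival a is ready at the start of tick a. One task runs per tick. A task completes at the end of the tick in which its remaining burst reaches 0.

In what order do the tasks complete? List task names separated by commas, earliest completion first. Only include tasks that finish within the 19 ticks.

completion order = F, C, A

t=0: ready={A} → run A
t=1: ready={A,C} → run C
t=2: ready={A,C,F} → run F
t=3: ready={A,C,F} → run F
t=4: ready={A,C,F} → run F
t=5: ready={A,C,F} → run F
t=6: ready={A,C,F} → run F
t=7: ready={A,C,F} → run F
t=8: ready={A,C,F} → run F
t=9: ready={A,C} → run C
t=10: ready={A,C} → run C
t=11: ready={A,C} → run C
t=12: ready={A,C} → run C
t=13: ready={A,C} → run C
t=14: ready={A,C} → run C
t=15: ready={A} → run A
t=16: ready={A} → run A
t=17: (idle)
t=18: (idle)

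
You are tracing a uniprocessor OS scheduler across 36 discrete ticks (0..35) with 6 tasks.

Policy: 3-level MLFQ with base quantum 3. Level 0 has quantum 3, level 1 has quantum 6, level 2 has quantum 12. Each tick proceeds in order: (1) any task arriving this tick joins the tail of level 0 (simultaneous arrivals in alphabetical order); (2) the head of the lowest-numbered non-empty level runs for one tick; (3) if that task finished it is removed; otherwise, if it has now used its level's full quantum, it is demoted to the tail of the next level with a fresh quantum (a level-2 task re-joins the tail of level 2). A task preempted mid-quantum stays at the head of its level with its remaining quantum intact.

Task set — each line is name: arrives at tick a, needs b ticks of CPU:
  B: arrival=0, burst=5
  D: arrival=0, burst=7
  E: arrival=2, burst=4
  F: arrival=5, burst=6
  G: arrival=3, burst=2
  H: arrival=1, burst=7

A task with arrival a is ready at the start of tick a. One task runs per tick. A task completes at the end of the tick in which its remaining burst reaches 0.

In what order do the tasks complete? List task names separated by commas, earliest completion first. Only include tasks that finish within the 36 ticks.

completion order = G, B, D, H, E, F

t=0: L0/L1/L2 = BD/-/- → run B
t=1: L0/L1/L2 = BDH/-/- → run B
t=2: L0/L1/L2 = BDHE/-/- → run B
t=3: L0/L1/L2 = DHEG/B/- → run D
t=4: L0/L1/L2 = DHEG/B/- → run D
t=5: L0/L1/L2 = DHEGF/B/- → run D
t=6: L0/L1/L2 = HEGF/BD/- → run H
t=7: L0/L1/L2 = HEGF/BD/- → run H
t=8: L0/L1/L2 = HEGF/BD/- → run H
t=9: L0/L1/L2 = EGF/BDH/- → run E
t=10: L0/L1/L2 = EGF/BDH/- → run E
t=11: L0/L1/L2 = EGF/BDH/- → run E
t=12: L0/L1/L2 = GF/BDHE/- → run G
t=13: L0/L1/L2 = GF/BDHE/- → run G
t=14: L0/L1/L2 = F/BDHE/- → run F
t=15: L0/L1/L2 = F/BDHE/- → run F
t=16: L0/L1/L2 = F/BDHE/- → run F
t=17: L0/L1/L2 = -/BDHEF/- → run B
t=18: L0/L1/L2 = -/BDHEF/- → run B
t=19: L0/L1/L2 = -/DHEF/- → run D
t=20: L0/L1/L2 = -/DHEF/- → run D
t=21: L0/L1/L2 = -/DHEF/- → run D
t=22: L0/L1/L2 = -/DHEF/- → run D
t=23: L0/L1/L2 = -/HEF/- → run H
t=24: L0/L1/L2 = -/HEF/- → run H
t=25: L0/L1/L2 = -/HEF/- → run H
t=26: L0/L1/L2 = -/HEF/- → run H
t=27: L0/L1/L2 = -/EF/- → run E
t=28: L0/L1/L2 = -/F/- → run F
t=29: L0/L1/L2 = -/F/- → run F
t=30: L0/L1/L2 = -/F/- → run F
t=31: (idle)
t=32: (idle)
t=33: (idle)
t=34: (idle)
t=35: (idle)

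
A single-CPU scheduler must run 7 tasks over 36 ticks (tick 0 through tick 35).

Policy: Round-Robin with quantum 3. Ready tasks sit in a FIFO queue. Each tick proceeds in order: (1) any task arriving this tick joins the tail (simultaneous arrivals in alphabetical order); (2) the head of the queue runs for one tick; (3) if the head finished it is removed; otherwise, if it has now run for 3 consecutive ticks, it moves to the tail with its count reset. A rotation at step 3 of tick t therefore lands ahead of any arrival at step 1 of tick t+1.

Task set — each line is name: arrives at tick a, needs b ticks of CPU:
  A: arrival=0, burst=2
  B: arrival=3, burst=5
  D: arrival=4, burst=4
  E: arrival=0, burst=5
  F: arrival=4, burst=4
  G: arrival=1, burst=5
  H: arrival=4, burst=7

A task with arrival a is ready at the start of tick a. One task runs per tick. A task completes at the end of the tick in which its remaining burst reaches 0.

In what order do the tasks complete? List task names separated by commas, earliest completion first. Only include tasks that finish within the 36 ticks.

t=0: queue=[A,E] q_used=0 → run A
t=1: queue=[A,E,G] q_used=1 → run A
t=2: queue=[E,G] q_used=0 → run E
t=3: queue=[E,G,B] q_used=1 → run E
t=4: queue=[E,G,B,D,F,H] q_used=2 → run E
t=5: queue=[G,B,D,F,H,E] q_used=0 → run G
t=6: queue=[G,B,D,F,H,E] q_used=1 → run G
t=7: queue=[G,B,D,F,H,E] q_used=2 → run G
t=8: queue=[B,D,F,H,E,G] q_used=0 → run B
t=9: queue=[B,D,F,H,E,G] q_used=1 → run B
t=10: queue=[B,D,F,H,E,G] q_used=2 → run B
t=11: queue=[D,F,H,E,G,B] q_used=0 → run D
t=12: queue=[D,F,H,E,G,B] q_used=1 → run D
t=13: queue=[D,F,H,E,G,B] q_used=2 → run D
t=14: queue=[F,H,E,G,B,D] q_used=0 → run F
t=15: queue=[F,H,E,G,B,D] q_used=1 → run F
t=16: queue=[F,H,E,G,B,D] q_used=2 → run F
t=17: queue=[H,E,G,B,D,F] q_used=0 → run H
t=18: queue=[H,E,G,B,D,F] q_used=1 → run H
t=19: queue=[H,E,G,B,D,F] q_used=2 → run H
t=20: queue=[E,G,B,D,F,H] q_used=0 → run E
t=21: queue=[E,G,B,D,F,H] q_used=1 → run E
t=22: queue=[G,B,D,F,H] q_used=0 → run G
t=23: queue=[G,B,D,F,H] q_used=1 → run G
t=24: queue=[B,D,F,H] q_used=0 → run B
t=25: queue=[B,D,F,H] q_used=1 → run B
t=26: queue=[D,F,H] q_used=0 → run D
t=27: queue=[F,H] q_used=0 → run F
t=28: queue=[H] q_used=0 → run H
t=29: queue=[H] q_used=1 → run H
t=30: queue=[H] q_used=2 → run H
t=31: queue=[H] q_used=0 → run H
t=32: (idle)
t=33: (idle)
t=34: (idle)
t=35: (idle)

completion order = A, E, G, B, D, F, H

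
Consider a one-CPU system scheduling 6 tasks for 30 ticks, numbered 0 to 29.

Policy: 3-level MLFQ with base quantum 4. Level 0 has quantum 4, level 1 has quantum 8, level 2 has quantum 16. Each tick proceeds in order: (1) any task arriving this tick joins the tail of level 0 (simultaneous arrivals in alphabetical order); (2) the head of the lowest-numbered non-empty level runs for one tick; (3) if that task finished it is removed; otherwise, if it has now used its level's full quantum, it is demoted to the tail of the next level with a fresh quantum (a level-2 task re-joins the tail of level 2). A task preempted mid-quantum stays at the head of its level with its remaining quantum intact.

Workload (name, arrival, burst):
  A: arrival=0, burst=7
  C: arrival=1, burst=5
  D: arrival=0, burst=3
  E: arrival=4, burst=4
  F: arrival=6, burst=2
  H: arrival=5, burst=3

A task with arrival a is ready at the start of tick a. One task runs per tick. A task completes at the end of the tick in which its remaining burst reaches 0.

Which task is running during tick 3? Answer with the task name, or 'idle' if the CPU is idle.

t=0: L0/L1/L2 = AD/-/- → run A
t=1: L0/L1/L2 = ADC/-/- → run A
t=2: L0/L1/L2 = ADC/-/- → run A
t=3: L0/L1/L2 = ADC/-/- → run A
t=4: L0/L1/L2 = DCE/A/- → run D
t=5: L0/L1/L2 = DCEH/A/- → run D
t=6: L0/L1/L2 = DCEHF/A/- → run D
t=7: L0/L1/L2 = CEHF/A/- → run C
t=8: L0/L1/L2 = CEHF/A/- → run C
t=9: L0/L1/L2 = CEHF/A/- → run C
t=10: L0/L1/L2 = CEHF/A/- → run C
t=11: L0/L1/L2 = EHF/AC/- → run E
t=12: L0/L1/L2 = EHF/AC/- → run E
t=13: L0/L1/L2 = EHF/AC/- → run E
t=14: L0/L1/L2 = EHF/AC/- → run E
t=15: L0/L1/L2 = HF/AC/- → run H
t=16: L0/L1/L2 = HF/AC/- → run H
t=17: L0/L1/L2 = HF/AC/- → run H
t=18: L0/L1/L2 = F/AC/- → run F
t=19: L0/L1/L2 = F/AC/- → run F
t=20: L0/L1/L2 = -/AC/- → run A
t=21: L0/L1/L2 = -/AC/- → run A
t=22: L0/L1/L2 = -/AC/- → run A
t=23: L0/L1/L2 = -/C/- → run C
t=24: (idle)
t=25: (idle)
t=26: (idle)
t=27: (idle)
t=28: (idle)
t=29: (idle)

running at tick 3 = A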